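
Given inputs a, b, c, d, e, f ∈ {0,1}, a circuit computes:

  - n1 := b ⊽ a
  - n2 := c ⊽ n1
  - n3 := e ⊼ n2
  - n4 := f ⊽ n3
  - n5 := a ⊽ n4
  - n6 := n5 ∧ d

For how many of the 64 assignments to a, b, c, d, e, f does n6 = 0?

n6 = n5 ∧ d must be 0, so at least one of n5, d is 0.
Enumerating the 64 input combinations, 49 give n6 = 0 and 15 give n6 = 1.

49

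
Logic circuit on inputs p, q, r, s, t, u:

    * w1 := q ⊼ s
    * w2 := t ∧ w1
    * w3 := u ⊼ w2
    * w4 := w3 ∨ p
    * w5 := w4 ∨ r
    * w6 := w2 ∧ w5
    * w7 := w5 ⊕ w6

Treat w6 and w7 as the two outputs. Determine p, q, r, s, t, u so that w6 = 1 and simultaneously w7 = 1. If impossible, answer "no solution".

no solution exists

Across all 64 input combinations, none give both w6 = 1 and w7 = 1.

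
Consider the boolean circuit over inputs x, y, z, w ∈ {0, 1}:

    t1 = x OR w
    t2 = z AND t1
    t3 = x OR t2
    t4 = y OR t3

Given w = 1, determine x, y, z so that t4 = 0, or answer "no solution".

t4 = y OR t3 must be 0, so both y = 0 and t3 = 0.
Check with w = 1 and x=0, y=0, z=0:
t1 = x OR w = 0 OR 1 = 1
t2 = z AND t1 = 0 AND 1 = 0
t3 = x OR t2 = 0 OR 0 = 0
t4 = y OR t3 = 0 OR 0 = 0
So t4 = 0.

x=0, y=0, z=0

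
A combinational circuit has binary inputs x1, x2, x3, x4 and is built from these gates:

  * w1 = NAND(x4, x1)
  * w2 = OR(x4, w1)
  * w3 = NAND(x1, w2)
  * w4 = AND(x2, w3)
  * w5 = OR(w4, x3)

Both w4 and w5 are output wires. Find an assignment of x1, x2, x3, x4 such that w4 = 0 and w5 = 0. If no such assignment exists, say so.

x1=1 x2=0 x3=0 x4=0

Check with x1=1 x2=0 x3=0 x4=0:
w1 = NAND(x4, x1) = NAND(0, 1) = 1
w2 = OR(x4, w1) = OR(0, 1) = 1
w3 = NAND(x1, w2) = NAND(1, 1) = 0
w4 = AND(x2, w3) = AND(0, 0) = 0
w5 = OR(w4, x3) = OR(0, 0) = 0
So w4 = 0 and w5 = 0.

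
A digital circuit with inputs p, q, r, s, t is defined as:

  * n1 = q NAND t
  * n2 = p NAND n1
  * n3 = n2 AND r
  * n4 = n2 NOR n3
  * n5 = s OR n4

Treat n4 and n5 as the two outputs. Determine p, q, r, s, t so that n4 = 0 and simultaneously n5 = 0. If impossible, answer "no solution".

p=0 q=0 r=1 s=0 t=0

Check with p=0 q=0 r=1 s=0 t=0:
n1 = q NAND t = 0 NAND 0 = 1
n2 = p NAND n1 = 0 NAND 1 = 1
n3 = n2 AND r = 1 AND 1 = 1
n4 = n2 NOR n3 = 1 NOR 1 = 0
n5 = s OR n4 = 0 OR 0 = 0
So n4 = 0 and n5 = 0.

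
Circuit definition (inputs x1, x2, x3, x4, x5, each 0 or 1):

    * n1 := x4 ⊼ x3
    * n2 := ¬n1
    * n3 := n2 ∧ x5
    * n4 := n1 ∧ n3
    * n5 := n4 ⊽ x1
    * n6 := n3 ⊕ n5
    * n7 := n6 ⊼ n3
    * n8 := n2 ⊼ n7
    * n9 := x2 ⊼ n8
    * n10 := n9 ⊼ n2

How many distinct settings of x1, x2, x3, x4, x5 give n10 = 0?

7

n10 = n9 ⊼ n2 must be 0, so both n9 = 1 and n2 = 1.
Enumerating the 32 input combinations, 7 give n10 = 0 and 25 give n10 = 1.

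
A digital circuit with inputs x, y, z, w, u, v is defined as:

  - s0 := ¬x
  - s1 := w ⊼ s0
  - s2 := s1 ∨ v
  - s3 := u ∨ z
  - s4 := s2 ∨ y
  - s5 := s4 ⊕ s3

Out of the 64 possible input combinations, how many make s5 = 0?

46

s5 = s4 ⊕ s3 must be 0, so s4 and s3 are equal.
Enumerating the 64 input combinations, 46 give s5 = 0 and 18 give s5 = 1.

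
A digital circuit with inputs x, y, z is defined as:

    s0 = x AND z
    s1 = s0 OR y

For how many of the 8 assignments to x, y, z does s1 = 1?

5

s1 = s0 OR y must be 1, so at least one of s0, y is 1.
Satisfying assignments:
  x=0, y=1, z=0
  x=0, y=1, z=1
  x=1, y=0, z=1
  x=1, y=1, z=0
  x=1, y=1, z=1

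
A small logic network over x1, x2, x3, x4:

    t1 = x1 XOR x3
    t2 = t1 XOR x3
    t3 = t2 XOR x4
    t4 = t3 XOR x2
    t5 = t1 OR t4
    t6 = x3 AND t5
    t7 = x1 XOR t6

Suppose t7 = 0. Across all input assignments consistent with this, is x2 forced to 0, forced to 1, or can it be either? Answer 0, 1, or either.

Both values of x2 occur among assignments with t7 = 0:
  x2=0: x1=0, x2=0, x3=0, x4=0
  x2=1: x1=0, x2=1, x3=0, x4=0

either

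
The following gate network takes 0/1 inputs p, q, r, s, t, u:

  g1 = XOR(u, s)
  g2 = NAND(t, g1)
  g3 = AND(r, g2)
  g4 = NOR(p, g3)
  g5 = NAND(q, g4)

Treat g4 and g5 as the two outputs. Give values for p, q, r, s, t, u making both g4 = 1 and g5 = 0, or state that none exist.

Check with p=0 q=1 r=0 s=1 t=0 u=0:
g1 = XOR(u, s) = XOR(0, 1) = 1
g2 = NAND(t, g1) = NAND(0, 1) = 1
g3 = AND(r, g2) = AND(0, 1) = 0
g4 = NOR(p, g3) = NOR(0, 0) = 1
g5 = NAND(q, g4) = NAND(1, 1) = 0
So g4 = 1 and g5 = 0.

p=0 q=1 r=0 s=1 t=0 u=0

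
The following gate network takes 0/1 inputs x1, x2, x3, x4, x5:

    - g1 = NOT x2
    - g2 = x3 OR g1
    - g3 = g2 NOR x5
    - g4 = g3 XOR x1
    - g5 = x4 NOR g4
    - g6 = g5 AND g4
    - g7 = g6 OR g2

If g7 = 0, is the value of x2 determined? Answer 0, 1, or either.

1

g7 = g6 OR g2 must be 0, so both g6 = 0 and g2 = 0.
Every assignment with g7 = 0 has x2 = 1; there are 8 such assignment(s).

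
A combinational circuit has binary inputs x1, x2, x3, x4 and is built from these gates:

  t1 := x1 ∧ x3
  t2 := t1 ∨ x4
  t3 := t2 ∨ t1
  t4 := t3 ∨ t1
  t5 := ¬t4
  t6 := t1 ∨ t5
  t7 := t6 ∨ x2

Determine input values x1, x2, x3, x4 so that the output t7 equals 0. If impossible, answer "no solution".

t7 = t6 ∨ x2 must be 0, so both t6 = 0 and x2 = 0.
t6 = t1 ∨ t5 must be 0, so both t1 = 0 and t5 = 0.
t1 = x1 ∧ x3 must be 0, so at least one of x1, x3 is 0.
Check with x1=0, x2=0, x3=0, x4=1:
t1 = x1 ∧ x3 = 0 ∧ 0 = 0
t2 = t1 ∨ x4 = 0 ∨ 1 = 1
t3 = t2 ∨ t1 = 1 ∨ 0 = 1
t4 = t3 ∨ t1 = 1 ∨ 0 = 1
t5 = ¬t4 = ¬1 = 0
t6 = t1 ∨ t5 = 0 ∨ 0 = 0
t7 = t6 ∨ x2 = 0 ∨ 0 = 0
So t7 = 0 as required.

x1=0, x2=0, x3=0, x4=1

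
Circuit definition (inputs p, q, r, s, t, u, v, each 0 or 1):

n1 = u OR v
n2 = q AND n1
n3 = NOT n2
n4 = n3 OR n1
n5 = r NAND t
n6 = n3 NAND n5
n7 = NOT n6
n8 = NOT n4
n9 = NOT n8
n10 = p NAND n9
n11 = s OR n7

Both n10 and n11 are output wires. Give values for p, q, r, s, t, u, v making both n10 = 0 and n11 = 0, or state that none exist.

Check with p=1 q=1 r=1 s=0 t=1 u=0 v=0:
n1 = u OR v = 0 OR 0 = 0
n2 = q AND n1 = 1 AND 0 = 0
n3 = NOT n2 = NOT 0 = 1
n4 = n3 OR n1 = 1 OR 0 = 1
n5 = r NAND t = 1 NAND 1 = 0
n6 = n3 NAND n5 = 1 NAND 0 = 1
n7 = NOT n6 = NOT 1 = 0
n8 = NOT n4 = NOT 1 = 0
n9 = NOT n8 = NOT 0 = 1
n10 = p NAND n9 = 1 NAND 1 = 0
n11 = s OR n7 = 0 OR 0 = 0
So n10 = 0 and n11 = 0.

p=1 q=1 r=1 s=0 t=1 u=0 v=0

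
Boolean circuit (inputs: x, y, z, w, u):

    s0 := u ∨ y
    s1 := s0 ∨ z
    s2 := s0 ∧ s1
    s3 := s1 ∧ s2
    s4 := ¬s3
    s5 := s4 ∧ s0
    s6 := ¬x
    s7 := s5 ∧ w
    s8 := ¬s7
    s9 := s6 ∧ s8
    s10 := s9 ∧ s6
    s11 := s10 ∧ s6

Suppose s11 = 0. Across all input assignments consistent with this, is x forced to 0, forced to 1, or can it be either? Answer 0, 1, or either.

s11 = s10 ∧ s6 must be 0, so at least one of s10, s6 is 0.
Every assignment with s11 = 0 has x = 1; there are 16 such assignment(s).

1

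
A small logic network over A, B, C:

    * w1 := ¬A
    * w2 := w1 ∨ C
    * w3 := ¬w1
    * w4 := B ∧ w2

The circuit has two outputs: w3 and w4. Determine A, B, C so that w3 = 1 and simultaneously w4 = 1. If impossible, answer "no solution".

Check with A=1, B=1, C=1:
w1 = ¬A = ¬1 = 0
w2 = w1 ∨ C = 0 ∨ 1 = 1
w3 = ¬w1 = ¬0 = 1
w4 = B ∧ w2 = 1 ∧ 1 = 1
So w3 = 1 and w4 = 1.

A=1, B=1, C=1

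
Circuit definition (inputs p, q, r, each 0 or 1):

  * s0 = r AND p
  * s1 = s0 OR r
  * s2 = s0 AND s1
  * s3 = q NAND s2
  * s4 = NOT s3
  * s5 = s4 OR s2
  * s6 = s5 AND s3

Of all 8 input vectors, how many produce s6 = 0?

s6 = s5 AND s3 must be 0, so at least one of s5, s3 is 0.
Enumerating the 8 input combinations, 7 give s6 = 0 and 1 give s6 = 1.

7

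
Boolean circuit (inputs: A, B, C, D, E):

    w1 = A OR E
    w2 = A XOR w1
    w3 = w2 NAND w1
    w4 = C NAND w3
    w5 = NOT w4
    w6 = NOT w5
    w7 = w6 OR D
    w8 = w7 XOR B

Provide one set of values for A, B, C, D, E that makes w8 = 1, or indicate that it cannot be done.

Check with A=0, B=0, C=1, D=1, E=1:
w1 = A OR E = 0 OR 1 = 1
w2 = A XOR w1 = 0 XOR 1 = 1
w3 = w2 NAND w1 = 1 NAND 1 = 0
w4 = C NAND w3 = 1 NAND 0 = 1
w5 = NOT w4 = NOT 1 = 0
w6 = NOT w5 = NOT 0 = 1
w7 = w6 OR D = 1 OR 1 = 1
w8 = w7 XOR B = 1 XOR 0 = 1
So w8 = 1 as required.

A=0, B=0, C=1, D=1, E=1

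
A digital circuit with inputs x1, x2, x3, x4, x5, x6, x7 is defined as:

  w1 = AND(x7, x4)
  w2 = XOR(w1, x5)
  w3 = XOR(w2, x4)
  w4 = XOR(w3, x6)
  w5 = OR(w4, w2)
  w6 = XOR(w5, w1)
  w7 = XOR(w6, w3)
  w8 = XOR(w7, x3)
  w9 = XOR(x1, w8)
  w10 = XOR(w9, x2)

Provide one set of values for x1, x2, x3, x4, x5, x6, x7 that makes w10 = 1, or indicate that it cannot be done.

w10 = XOR(w9, x2) must be 1, so w9 and x2 differ.
Check with x1=0, x2=0, x3=0, x4=1, x5=1, x6=1, x7=0:
w1 = AND(x7, x4) = AND(0, 1) = 0
w2 = XOR(w1, x5) = XOR(0, 1) = 1
w3 = XOR(w2, x4) = XOR(1, 1) = 0
w4 = XOR(w3, x6) = XOR(0, 1) = 1
w5 = OR(w4, w2) = OR(1, 1) = 1
w6 = XOR(w5, w1) = XOR(1, 0) = 1
w7 = XOR(w6, w3) = XOR(1, 0) = 1
w8 = XOR(w7, x3) = XOR(1, 0) = 1
w9 = XOR(x1, w8) = XOR(0, 1) = 1
w10 = XOR(w9, x2) = XOR(1, 0) = 1
So w10 = 1 as required.

x1=0, x2=0, x3=0, x4=1, x5=1, x6=1, x7=0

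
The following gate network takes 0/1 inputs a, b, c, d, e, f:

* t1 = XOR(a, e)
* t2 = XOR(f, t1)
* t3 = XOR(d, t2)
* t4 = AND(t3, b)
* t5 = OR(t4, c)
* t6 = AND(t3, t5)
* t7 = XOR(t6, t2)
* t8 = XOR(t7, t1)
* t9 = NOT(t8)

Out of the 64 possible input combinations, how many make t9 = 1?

32

t9 = NOT(t8) must be 1, so t8 = 0.
Enumerating the 64 input combinations, 32 give t9 = 1 and 32 give t9 = 0.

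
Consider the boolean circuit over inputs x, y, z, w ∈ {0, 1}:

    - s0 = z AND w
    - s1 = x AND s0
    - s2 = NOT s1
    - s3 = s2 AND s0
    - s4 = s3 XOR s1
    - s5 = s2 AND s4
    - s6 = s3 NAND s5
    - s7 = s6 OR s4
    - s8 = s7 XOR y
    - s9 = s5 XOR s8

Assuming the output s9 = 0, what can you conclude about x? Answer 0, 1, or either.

Both values of x occur among assignments with s9 = 0:
  x=0: x=0, y=0, z=1, w=1
  x=1: x=1, y=1, z=0, w=0

either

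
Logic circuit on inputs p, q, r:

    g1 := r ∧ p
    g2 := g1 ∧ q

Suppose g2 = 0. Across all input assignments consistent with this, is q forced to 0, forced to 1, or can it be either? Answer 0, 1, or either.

either

Both values of q occur among assignments with g2 = 0:
  q=0: p=0, q=0, r=0
  q=1: p=0, q=1, r=0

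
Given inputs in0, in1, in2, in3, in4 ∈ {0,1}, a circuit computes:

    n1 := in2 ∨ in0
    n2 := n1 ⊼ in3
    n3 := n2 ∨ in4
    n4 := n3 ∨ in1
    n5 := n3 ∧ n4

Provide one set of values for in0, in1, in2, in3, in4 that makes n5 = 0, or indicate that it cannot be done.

in0=0, in1=1, in2=1, in3=1, in4=0

n5 = n3 ∧ n4 must be 0, so at least one of n3, n4 is 0.
Check with in0=0, in1=1, in2=1, in3=1, in4=0:
n1 = in2 ∨ in0 = 1 ∨ 0 = 1
n2 = n1 ⊼ in3 = 1 ⊼ 1 = 0
n3 = n2 ∨ in4 = 0 ∨ 0 = 0
n4 = n3 ∨ in1 = 0 ∨ 1 = 1
n5 = n3 ∧ n4 = 0 ∧ 1 = 0
So n5 = 0 as required.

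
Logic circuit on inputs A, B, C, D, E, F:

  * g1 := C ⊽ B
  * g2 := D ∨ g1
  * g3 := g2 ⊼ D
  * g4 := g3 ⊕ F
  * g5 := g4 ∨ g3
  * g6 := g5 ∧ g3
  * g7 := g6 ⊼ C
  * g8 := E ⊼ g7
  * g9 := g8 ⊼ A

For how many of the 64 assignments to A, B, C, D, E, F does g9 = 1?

g9 = g8 ⊼ A must be 1, so at least one of g8, A is 0.
Enumerating the 64 input combinations, 44 give g9 = 1 and 20 give g9 = 0.

44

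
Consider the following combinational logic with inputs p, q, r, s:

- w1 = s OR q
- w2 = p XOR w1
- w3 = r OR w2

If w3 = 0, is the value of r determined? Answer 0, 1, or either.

0

w3 = r OR w2 must be 0, so both r = 0 and w2 = 0.
Every assignment with w3 = 0 has r = 0; there are 4 such assignment(s).
  p=0, q=0, r=0, s=0
  p=1, q=0, r=0, s=1
  p=1, q=1, r=0, s=0
  p=1, q=1, r=0, s=1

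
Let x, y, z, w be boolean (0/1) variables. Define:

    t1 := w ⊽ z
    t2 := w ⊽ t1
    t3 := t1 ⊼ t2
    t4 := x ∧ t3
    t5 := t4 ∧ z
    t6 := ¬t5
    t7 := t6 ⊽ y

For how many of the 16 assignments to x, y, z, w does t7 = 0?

t7 = t6 ⊽ y must be 0, so at least one of t6, y is 1.
Enumerating the 16 input combinations, 14 give t7 = 0 and 2 give t7 = 1.

14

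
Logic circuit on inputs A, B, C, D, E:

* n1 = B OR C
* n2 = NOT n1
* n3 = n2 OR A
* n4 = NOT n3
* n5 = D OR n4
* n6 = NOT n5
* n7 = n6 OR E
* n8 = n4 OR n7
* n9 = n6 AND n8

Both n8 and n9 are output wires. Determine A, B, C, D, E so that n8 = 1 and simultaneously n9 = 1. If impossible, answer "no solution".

Check with A=1 B=0 C=1 D=0 E=1:
n1 = B OR C = 0 OR 1 = 1
n2 = NOT n1 = NOT 1 = 0
n3 = n2 OR A = 0 OR 1 = 1
n4 = NOT n3 = NOT 1 = 0
n5 = D OR n4 = 0 OR 0 = 0
n6 = NOT n5 = NOT 0 = 1
n7 = n6 OR E = 1 OR 1 = 1
n8 = n4 OR n7 = 0 OR 1 = 1
n9 = n6 AND n8 = 1 AND 1 = 1
So n8 = 1 and n9 = 1.

A=1 B=0 C=1 D=0 E=1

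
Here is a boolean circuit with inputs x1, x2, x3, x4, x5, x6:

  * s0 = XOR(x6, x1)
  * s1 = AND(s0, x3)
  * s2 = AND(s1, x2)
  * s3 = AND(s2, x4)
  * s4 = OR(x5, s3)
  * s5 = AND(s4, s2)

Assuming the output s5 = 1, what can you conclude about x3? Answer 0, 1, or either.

s5 = AND(s4, s2) must be 1, so both s4 = 1 and s2 = 1.
Every assignment with s5 = 1 has x3 = 1; there are 6 such assignment(s).

1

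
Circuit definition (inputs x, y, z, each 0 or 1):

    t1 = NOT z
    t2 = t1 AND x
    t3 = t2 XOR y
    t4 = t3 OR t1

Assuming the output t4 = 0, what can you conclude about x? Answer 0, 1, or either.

either

Both values of x occur among assignments with t4 = 0:
  x=0: x=0, y=0, z=1
  x=1: x=1, y=0, z=1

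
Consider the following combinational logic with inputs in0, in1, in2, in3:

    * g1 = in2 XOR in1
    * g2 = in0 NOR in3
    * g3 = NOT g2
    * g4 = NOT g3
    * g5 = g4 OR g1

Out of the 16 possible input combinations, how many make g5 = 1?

g5 = g4 OR g1 must be 1, so at least one of g4, g1 is 1.
Enumerating the 16 input combinations, 10 give g5 = 1 and 6 give g5 = 0.

10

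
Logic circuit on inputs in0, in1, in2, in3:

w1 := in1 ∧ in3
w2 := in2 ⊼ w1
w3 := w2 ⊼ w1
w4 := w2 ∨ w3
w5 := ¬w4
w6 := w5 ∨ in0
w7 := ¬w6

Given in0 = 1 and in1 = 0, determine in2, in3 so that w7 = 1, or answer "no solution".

no solution exists

With in0 = 1 and in1 = 0 fixed, none of the 4 settings of in2, in3 give w7 = 1.
For example, with in2=0, in3=1:
w1 = in1 ∧ in3 = 0 ∧ 1 = 0
w2 = in2 ⊼ w1 = 0 ⊼ 0 = 1
w3 = w2 ⊼ w1 = 1 ⊼ 0 = 1
w4 = w2 ∨ w3 = 1 ∨ 1 = 1
w5 = ¬w4 = ¬1 = 0
w6 = w5 ∨ in0 = 0 ∨ 1 = 1
w7 = ¬w6 = ¬1 = 0
giving w7 = 0 ≠ 1.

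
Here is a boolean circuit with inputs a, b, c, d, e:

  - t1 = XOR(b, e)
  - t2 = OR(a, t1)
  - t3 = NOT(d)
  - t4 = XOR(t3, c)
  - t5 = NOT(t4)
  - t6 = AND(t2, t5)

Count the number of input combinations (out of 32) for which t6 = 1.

12

t6 = AND(t2, t5) must be 1, so both t2 = 1 and t5 = 1.
t2 = OR(a, t1) must be 1, so at least one of a, t1 is 1.
Enumerating the 32 input combinations, 12 give t6 = 1 and 20 give t6 = 0.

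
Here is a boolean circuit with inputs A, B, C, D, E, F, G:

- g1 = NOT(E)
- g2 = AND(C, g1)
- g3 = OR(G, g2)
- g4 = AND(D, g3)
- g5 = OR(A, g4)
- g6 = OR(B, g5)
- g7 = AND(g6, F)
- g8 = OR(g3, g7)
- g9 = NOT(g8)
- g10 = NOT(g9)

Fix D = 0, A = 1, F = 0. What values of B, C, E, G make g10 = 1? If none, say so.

g10 = NOT(g9) must be 1, so g9 = 0.
g9 = NOT(g8) must be 0, so g8 = 1.
Check with D = 0, A = 1, F = 0 and B=0, C=1, E=0, G=0:
g1 = NOT(E) = NOT 0 = 1
g2 = AND(C, g1) = AND(1, 1) = 1
g3 = OR(G, g2) = OR(0, 1) = 1
g4 = AND(D, g3) = AND(0, 1) = 0
g5 = OR(A, g4) = OR(1, 0) = 1
g6 = OR(B, g5) = OR(0, 1) = 1
g7 = AND(g6, F) = AND(1, 0) = 0
g8 = OR(g3, g7) = OR(1, 0) = 1
g9 = NOT(g8) = NOT 1 = 0
g10 = NOT(g9) = NOT 0 = 1
So g10 = 1.

B=0 C=1 E=0 G=0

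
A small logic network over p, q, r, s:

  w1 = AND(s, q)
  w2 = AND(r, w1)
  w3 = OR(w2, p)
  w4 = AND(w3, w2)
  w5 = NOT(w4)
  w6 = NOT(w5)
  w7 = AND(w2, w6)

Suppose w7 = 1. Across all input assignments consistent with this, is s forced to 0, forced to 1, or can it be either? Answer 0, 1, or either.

w7 = AND(w2, w6) must be 1, so both w2 = 1 and w6 = 1.
w2 = AND(r, w1) must be 1, so both r = 1 and w1 = 1.
Every assignment with w7 = 1 has s = 1; there are 2 such assignment(s).
  p=0, q=1, r=1, s=1
  p=1, q=1, r=1, s=1

1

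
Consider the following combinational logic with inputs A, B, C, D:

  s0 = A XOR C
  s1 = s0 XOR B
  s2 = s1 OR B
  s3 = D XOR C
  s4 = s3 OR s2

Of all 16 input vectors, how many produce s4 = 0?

2

s4 = s3 OR s2 must be 0, so both s3 = 0 and s2 = 0.
Satisfying assignments:
  A=0, B=0, C=0, D=0
  A=1, B=0, C=1, D=1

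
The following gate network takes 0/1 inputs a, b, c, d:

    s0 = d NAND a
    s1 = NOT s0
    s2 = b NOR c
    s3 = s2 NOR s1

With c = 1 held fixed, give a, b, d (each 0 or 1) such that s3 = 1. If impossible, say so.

Check with c = 1 and a=0, b=1, d=1:
s0 = d NAND a = 1 NAND 0 = 1
s1 = NOT s0 = NOT 1 = 0
s2 = b NOR c = 1 NOR 1 = 0
s3 = s2 NOR s1 = 0 NOR 0 = 1
So s3 = 1.

a=0, b=1, d=1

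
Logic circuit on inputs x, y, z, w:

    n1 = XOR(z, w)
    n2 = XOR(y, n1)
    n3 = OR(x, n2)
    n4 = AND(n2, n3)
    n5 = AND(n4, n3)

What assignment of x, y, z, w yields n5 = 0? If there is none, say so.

n5 = AND(n4, n3) must be 0, so at least one of n4, n3 is 0.
Check with x=0, y=0, z=1, w=1:
n1 = XOR(z, w) = XOR(1, 1) = 0
n2 = XOR(y, n1) = XOR(0, 0) = 0
n3 = OR(x, n2) = OR(0, 0) = 0
n4 = AND(n2, n3) = AND(0, 0) = 0
n5 = AND(n4, n3) = AND(0, 0) = 0
So n5 = 0 as required.

x=0, y=0, z=1, w=1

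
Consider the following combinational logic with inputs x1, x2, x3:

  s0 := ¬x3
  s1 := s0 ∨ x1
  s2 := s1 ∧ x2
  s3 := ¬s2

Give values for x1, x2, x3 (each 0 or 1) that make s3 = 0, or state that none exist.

x1=1, x2=1, x3=0

s3 = ¬s2 must be 0, so s2 = 1.
s2 = s1 ∧ x2 must be 1, so both s1 = 1 and x2 = 1.
s1 = s0 ∨ x1 must be 1, so at least one of s0, x1 is 1.
Check with x1=1, x2=1, x3=0:
s0 = ¬x3 = ¬0 = 1
s1 = s0 ∨ x1 = 1 ∨ 1 = 1
s2 = s1 ∧ x2 = 1 ∧ 1 = 1
s3 = ¬s2 = ¬1 = 0
So s3 = 0 as required.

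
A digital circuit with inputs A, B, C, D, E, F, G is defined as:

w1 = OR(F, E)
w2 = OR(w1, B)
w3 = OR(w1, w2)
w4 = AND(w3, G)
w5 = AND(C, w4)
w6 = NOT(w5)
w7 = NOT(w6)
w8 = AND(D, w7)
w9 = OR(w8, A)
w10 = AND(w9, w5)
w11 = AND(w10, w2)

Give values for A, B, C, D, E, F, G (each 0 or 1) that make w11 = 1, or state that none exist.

A=0, B=0, C=1, D=1, E=1, F=0, G=1

w11 = AND(w10, w2) must be 1, so both w10 = 1 and w2 = 1.
w10 = AND(w9, w5) must be 1, so both w9 = 1 and w5 = 1.
Check with A=0, B=0, C=1, D=1, E=1, F=0, G=1:
w1 = OR(F, E) = OR(0, 1) = 1
w2 = OR(w1, B) = OR(1, 0) = 1
w3 = OR(w1, w2) = OR(1, 1) = 1
w4 = AND(w3, G) = AND(1, 1) = 1
w5 = AND(C, w4) = AND(1, 1) = 1
w6 = NOT(w5) = NOT 1 = 0
w7 = NOT(w6) = NOT 0 = 1
w8 = AND(D, w7) = AND(1, 1) = 1
w9 = OR(w8, A) = OR(1, 0) = 1
w10 = AND(w9, w5) = AND(1, 1) = 1
w11 = AND(w10, w2) = AND(1, 1) = 1
So w11 = 1 as required.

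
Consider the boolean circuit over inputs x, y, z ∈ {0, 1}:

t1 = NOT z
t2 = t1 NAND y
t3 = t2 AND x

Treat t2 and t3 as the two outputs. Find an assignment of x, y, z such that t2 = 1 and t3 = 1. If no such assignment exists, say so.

Check with x=1 y=0 z=0:
t1 = NOT z = NOT 0 = 1
t2 = t1 NAND y = 1 NAND 0 = 1
t3 = t2 AND x = 1 AND 1 = 1
So t2 = 1 and t3 = 1.

x=1 y=0 z=0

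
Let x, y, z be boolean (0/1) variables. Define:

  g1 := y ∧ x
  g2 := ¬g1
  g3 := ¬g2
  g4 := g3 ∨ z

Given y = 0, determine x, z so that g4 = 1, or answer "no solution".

x=1, z=1

Check with y = 0 and x=1, z=1:
g1 = y ∧ x = 0 ∧ 1 = 0
g2 = ¬g1 = ¬0 = 1
g3 = ¬g2 = ¬1 = 0
g4 = g3 ∨ z = 0 ∨ 1 = 1
So g4 = 1.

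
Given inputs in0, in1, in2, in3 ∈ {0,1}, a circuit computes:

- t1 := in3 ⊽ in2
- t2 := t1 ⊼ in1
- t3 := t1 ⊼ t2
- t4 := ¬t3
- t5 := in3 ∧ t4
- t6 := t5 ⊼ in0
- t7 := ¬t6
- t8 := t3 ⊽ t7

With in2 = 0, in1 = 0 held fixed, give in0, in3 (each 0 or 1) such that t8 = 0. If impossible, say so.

Check with in2 = 0, in1 = 0 and in0=0, in3=1:
t1 = in3 ⊽ in2 = 1 ⊽ 0 = 0
t2 = t1 ⊼ in1 = 0 ⊼ 0 = 1
t3 = t1 ⊼ t2 = 0 ⊼ 1 = 1
t4 = ¬t3 = ¬1 = 0
t5 = in3 ∧ t4 = 1 ∧ 0 = 0
t6 = t5 ⊼ in0 = 0 ⊼ 0 = 1
t7 = ¬t6 = ¬1 = 0
t8 = t3 ⊽ t7 = 1 ⊽ 0 = 0
So t8 = 0.

in0=0, in3=1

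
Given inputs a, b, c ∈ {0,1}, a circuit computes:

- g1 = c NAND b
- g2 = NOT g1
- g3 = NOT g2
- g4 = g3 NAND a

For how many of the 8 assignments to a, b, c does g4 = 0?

g4 = g3 NAND a must be 0, so both g3 = 1 and a = 1.
g3 = NOT g2 must be 1, so g2 = 0.
Satisfying assignments:
  a=1, b=0, c=0
  a=1, b=0, c=1
  a=1, b=1, c=0

3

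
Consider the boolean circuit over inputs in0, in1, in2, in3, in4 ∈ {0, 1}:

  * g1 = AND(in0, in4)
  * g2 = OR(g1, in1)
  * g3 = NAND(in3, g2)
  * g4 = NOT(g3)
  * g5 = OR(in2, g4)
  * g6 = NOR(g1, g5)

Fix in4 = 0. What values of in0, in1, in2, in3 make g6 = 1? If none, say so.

g6 = NOR(g1, g5) must be 1, so both g1 = 0 and g5 = 0.
g1 = AND(in0, in4) must be 0, so at least one of in0, in4 is 0.
Check with in4 = 0 and in0=0, in1=0, in2=0, in3=1:
g1 = AND(in0, in4) = AND(0, 0) = 0
g2 = OR(g1, in1) = OR(0, 0) = 0
g3 = NAND(in3, g2) = NAND(1, 0) = 1
g4 = NOT(g3) = NOT 1 = 0
g5 = OR(in2, g4) = OR(0, 0) = 0
g6 = NOR(g1, g5) = NOR(0, 0) = 1
So g6 = 1.

in0=0 in1=0 in2=0 in3=1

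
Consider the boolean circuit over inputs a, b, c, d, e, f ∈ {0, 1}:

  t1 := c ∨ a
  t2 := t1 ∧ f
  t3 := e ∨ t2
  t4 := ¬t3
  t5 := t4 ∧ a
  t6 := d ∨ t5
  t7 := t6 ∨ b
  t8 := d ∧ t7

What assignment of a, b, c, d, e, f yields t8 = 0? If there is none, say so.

a=1, b=0, c=0, d=0, e=0, f=0

t8 = d ∧ t7 must be 0, so at least one of d, t7 is 0.
Check with a=1, b=0, c=0, d=0, e=0, f=0:
t1 = c ∨ a = 0 ∨ 1 = 1
t2 = t1 ∧ f = 1 ∧ 0 = 0
t3 = e ∨ t2 = 0 ∨ 0 = 0
t4 = ¬t3 = ¬0 = 1
t5 = t4 ∧ a = 1 ∧ 1 = 1
t6 = d ∨ t5 = 0 ∨ 1 = 1
t7 = t6 ∨ b = 1 ∨ 0 = 1
t8 = d ∧ t7 = 0 ∧ 1 = 0
So t8 = 0 as required.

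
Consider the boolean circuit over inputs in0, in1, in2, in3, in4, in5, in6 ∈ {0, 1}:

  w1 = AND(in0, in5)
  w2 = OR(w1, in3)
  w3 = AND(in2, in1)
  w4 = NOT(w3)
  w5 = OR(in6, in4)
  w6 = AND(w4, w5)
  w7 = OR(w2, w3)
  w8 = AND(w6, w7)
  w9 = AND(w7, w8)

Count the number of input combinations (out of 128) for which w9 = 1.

w9 = AND(w7, w8) must be 1, so both w7 = 1 and w8 = 1.
w7 = OR(w2, w3) must be 1, so at least one of w2, w3 is 1.
Enumerating the 128 input combinations, 45 give w9 = 1 and 83 give w9 = 0.

45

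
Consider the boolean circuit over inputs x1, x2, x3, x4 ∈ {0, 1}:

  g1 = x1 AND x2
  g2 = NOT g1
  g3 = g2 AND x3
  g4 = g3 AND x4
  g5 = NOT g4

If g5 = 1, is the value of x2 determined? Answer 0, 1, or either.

Both values of x2 occur among assignments with g5 = 1:
  x2=0: x1=0, x2=0, x3=0, x4=0
  x2=1: x1=0, x2=1, x3=0, x4=0

either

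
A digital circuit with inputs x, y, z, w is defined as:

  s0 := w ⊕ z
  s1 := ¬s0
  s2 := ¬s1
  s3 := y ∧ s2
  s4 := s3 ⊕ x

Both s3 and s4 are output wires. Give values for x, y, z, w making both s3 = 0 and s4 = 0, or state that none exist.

Check with x=0, y=1, z=1, w=1:
s0 = w ⊕ z = 1 ⊕ 1 = 0
s1 = ¬s0 = ¬0 = 1
s2 = ¬s1 = ¬1 = 0
s3 = y ∧ s2 = 1 ∧ 0 = 0
s4 = s3 ⊕ x = 0 ⊕ 0 = 0
So s3 = 0 and s4 = 0.

x=0, y=1, z=1, w=1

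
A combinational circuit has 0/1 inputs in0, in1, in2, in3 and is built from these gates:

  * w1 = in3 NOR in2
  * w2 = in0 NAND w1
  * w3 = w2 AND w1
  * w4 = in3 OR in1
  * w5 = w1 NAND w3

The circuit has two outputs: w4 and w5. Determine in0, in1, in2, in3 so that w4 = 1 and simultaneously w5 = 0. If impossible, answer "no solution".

Check with in0=0, in1=1, in2=0, in3=0:
w1 = in3 NOR in2 = 0 NOR 0 = 1
w2 = in0 NAND w1 = 0 NAND 1 = 1
w3 = w2 AND w1 = 1 AND 1 = 1
w4 = in3 OR in1 = 0 OR 1 = 1
w5 = w1 NAND w3 = 1 NAND 1 = 0
So w4 = 1 and w5 = 0.

in0=0, in1=1, in2=0, in3=0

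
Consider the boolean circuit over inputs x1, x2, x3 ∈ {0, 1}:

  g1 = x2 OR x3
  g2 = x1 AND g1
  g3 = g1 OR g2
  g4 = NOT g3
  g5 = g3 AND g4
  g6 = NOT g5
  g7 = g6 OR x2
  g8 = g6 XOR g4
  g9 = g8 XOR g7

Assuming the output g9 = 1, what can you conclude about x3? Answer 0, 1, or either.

g9 = g8 XOR g7 must be 1, so g8 and g7 differ.
Every assignment with g9 = 1 has x3 = 0; there are 2 such assignment(s).
  x1=0, x2=0, x3=0
  x1=1, x2=0, x3=0

0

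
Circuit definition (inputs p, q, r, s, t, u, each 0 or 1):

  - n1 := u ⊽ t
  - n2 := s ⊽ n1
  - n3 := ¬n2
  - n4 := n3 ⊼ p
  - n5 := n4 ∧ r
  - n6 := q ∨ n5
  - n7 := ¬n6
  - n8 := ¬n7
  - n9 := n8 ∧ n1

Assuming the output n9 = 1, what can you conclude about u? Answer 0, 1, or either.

0

n9 = n8 ∧ n1 must be 1, so both n8 = 1 and n1 = 1.
n8 = ¬n7 must be 1, so n7 = 0.
Every assignment with n9 = 1 has u = 0; there are 10 such assignment(s).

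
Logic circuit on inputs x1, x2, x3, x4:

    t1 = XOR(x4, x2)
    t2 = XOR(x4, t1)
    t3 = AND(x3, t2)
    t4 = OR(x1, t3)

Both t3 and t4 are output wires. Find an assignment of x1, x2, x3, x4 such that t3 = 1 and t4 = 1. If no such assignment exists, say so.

Check with x1=0, x2=1, x3=1, x4=1:
t1 = XOR(x4, x2) = XOR(1, 1) = 0
t2 = XOR(x4, t1) = XOR(1, 0) = 1
t3 = AND(x3, t2) = AND(1, 1) = 1
t4 = OR(x1, t3) = OR(0, 1) = 1
So t3 = 1 and t4 = 1.

x1=0, x2=1, x3=1, x4=1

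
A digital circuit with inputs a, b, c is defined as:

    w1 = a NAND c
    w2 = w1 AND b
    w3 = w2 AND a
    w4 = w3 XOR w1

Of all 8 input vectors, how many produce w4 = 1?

5

w4 = w3 XOR w1 must be 1, so w3 and w1 differ.
Satisfying assignments:
  a=0, b=0, c=0
  a=0, b=0, c=1
  a=0, b=1, c=0
  a=0, b=1, c=1
  a=1, b=0, c=0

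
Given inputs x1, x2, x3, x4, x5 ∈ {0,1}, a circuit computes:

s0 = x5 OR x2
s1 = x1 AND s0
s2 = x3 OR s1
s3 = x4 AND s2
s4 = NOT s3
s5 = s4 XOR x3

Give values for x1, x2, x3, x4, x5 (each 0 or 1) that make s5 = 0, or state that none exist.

x1=1 x2=1 x3=0 x4=1 x5=1

s5 = s4 XOR x3 must be 0, so s4 and x3 are equal.
Check with x1=1 x2=1 x3=0 x4=1 x5=1:
s0 = x5 OR x2 = 1 OR 1 = 1
s1 = x1 AND s0 = 1 AND 1 = 1
s2 = x3 OR s1 = 0 OR 1 = 1
s3 = x4 AND s2 = 1 AND 1 = 1
s4 = NOT s3 = NOT 1 = 0
s5 = s4 XOR x3 = 0 XOR 0 = 0
So s5 = 0 as required.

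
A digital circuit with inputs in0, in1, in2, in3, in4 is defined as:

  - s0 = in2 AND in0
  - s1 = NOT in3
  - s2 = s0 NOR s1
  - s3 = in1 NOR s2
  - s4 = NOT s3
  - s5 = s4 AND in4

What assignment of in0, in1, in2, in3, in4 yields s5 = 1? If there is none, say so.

in0=0 in1=1 in2=0 in3=1 in4=1

s5 = s4 AND in4 must be 1, so both s4 = 1 and in4 = 1.
Check with in0=0 in1=1 in2=0 in3=1 in4=1:
s0 = in2 AND in0 = 0 AND 0 = 0
s1 = NOT in3 = NOT 1 = 0
s2 = s0 NOR s1 = 0 NOR 0 = 1
s3 = in1 NOR s2 = 1 NOR 1 = 0
s4 = NOT s3 = NOT 0 = 1
s5 = s4 AND in4 = 1 AND 1 = 1
So s5 = 1 as required.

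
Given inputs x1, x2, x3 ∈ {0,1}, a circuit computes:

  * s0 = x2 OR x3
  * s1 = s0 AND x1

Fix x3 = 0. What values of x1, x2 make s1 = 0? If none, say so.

x1=1, x2=0

s1 = s0 AND x1 must be 0, so at least one of s0, x1 is 0.
Check with x3 = 0 and x1=1, x2=0:
s0 = x2 OR x3 = 0 OR 0 = 0
s1 = s0 AND x1 = 0 AND 1 = 0
So s1 = 0.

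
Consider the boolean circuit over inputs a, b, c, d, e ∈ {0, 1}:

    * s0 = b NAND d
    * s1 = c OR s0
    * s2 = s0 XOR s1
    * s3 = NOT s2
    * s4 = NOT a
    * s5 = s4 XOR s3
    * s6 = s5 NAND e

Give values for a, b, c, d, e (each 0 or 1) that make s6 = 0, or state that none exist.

a=1, b=1, c=0, d=1, e=1

s6 = s5 NAND e must be 0, so both s5 = 1 and e = 1.
s5 = s4 XOR s3 must be 1, so s4 and s3 differ.
Check with a=1, b=1, c=0, d=1, e=1:
s0 = b NAND d = 1 NAND 1 = 0
s1 = c OR s0 = 0 OR 0 = 0
s2 = s0 XOR s1 = 0 XOR 0 = 0
s3 = NOT s2 = NOT 0 = 1
s4 = NOT a = NOT 1 = 0
s5 = s4 XOR s3 = 0 XOR 1 = 1
s6 = s5 NAND e = 1 NAND 1 = 0
So s6 = 0 as required.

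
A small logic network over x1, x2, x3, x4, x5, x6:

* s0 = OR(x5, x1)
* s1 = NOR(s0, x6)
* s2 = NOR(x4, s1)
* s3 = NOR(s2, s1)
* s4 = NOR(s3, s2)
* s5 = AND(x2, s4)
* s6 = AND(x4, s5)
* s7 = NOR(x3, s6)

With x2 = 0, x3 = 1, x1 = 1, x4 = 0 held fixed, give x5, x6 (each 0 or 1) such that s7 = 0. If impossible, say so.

x5=0, x6=0

s7 = NOR(x3, s6) must be 0, so at least one of x3, s6 is 1.
Check with x2 = 0, x3 = 1, x1 = 1, x4 = 0 and x5=0, x6=0:
s0 = OR(x5, x1) = OR(0, 1) = 1
s1 = NOR(s0, x6) = NOR(1, 0) = 0
s2 = NOR(x4, s1) = NOR(0, 0) = 1
s3 = NOR(s2, s1) = NOR(1, 0) = 0
s4 = NOR(s3, s2) = NOR(0, 1) = 0
s5 = AND(x2, s4) = AND(0, 0) = 0
s6 = AND(x4, s5) = AND(0, 0) = 0
s7 = NOR(x3, s6) = NOR(1, 0) = 0
So s7 = 0.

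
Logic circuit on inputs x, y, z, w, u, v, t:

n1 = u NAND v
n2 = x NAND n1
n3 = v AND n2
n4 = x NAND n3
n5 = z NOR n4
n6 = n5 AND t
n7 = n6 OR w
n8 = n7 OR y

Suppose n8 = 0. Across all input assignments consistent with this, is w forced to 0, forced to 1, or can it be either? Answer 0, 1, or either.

0

n8 = n7 OR y must be 0, so both n7 = 0 and y = 0.
Every assignment with n8 = 0 has w = 0; there are 31 such assignment(s).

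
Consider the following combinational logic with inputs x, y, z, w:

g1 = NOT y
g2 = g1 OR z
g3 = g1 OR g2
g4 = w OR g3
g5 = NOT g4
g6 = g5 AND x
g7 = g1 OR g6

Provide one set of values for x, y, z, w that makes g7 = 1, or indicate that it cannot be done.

x=1, y=0, z=0, w=0

g7 = g1 OR g6 must be 1, so at least one of g1, g6 is 1.
Check with x=1, y=0, z=0, w=0:
g1 = NOT y = NOT 0 = 1
g2 = g1 OR z = 1 OR 0 = 1
g3 = g1 OR g2 = 1 OR 1 = 1
g4 = w OR g3 = 0 OR 1 = 1
g5 = NOT g4 = NOT 1 = 0
g6 = g5 AND x = 0 AND 1 = 0
g7 = g1 OR g6 = 1 OR 0 = 1
So g7 = 1 as required.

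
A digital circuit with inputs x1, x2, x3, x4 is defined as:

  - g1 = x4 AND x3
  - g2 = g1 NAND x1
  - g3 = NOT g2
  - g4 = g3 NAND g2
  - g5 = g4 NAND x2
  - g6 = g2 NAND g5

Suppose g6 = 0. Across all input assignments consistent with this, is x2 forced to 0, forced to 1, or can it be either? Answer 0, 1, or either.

0

g6 = g2 NAND g5 must be 0, so both g2 = 1 and g5 = 1.
g2 = g1 NAND x1 must be 1, so at least one of g1, x1 is 0.
g5 = g4 NAND x2 must be 1, so at least one of g4, x2 is 0.
Every assignment with g6 = 0 has x2 = 0; there are 7 such assignment(s).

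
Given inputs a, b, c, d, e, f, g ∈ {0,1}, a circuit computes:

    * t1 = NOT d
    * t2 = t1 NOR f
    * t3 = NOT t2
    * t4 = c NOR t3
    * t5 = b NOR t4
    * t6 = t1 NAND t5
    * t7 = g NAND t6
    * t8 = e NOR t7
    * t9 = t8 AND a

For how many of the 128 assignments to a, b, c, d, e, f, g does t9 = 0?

t9 = t8 AND a must be 0, so at least one of t8, a is 0.
Enumerating the 128 input combinations, 116 give t9 = 0 and 12 give t9 = 1.

116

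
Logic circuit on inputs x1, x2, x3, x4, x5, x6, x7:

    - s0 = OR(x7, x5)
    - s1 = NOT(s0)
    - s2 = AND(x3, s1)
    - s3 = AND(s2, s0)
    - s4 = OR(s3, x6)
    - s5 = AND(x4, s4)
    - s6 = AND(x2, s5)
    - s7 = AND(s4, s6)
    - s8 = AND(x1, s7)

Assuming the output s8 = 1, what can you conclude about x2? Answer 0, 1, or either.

1

s8 = AND(x1, s7) must be 1, so both x1 = 1 and s7 = 1.
s7 = AND(s4, s6) must be 1, so both s4 = 1 and s6 = 1.
Every assignment with s8 = 1 has x2 = 1; there are 8 such assignment(s).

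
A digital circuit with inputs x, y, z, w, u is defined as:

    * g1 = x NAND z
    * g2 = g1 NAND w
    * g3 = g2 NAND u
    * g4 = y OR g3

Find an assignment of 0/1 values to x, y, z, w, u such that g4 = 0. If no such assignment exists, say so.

x=1 y=0 z=1 w=0 u=1

Check with x=1 y=0 z=1 w=0 u=1:
g1 = x NAND z = 1 NAND 1 = 0
g2 = g1 NAND w = 0 NAND 0 = 1
g3 = g2 NAND u = 1 NAND 1 = 0
g4 = y OR g3 = 0 OR 0 = 0
So g4 = 0 as required.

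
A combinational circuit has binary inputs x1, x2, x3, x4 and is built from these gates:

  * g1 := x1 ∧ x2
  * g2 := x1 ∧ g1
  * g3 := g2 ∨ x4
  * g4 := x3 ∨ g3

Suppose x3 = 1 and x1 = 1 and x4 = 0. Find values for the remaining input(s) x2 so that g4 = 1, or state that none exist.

Check with x3 = 1 and x1 = 1 and x4 = 0 and x2=0:
g1 = x1 ∧ x2 = 1 ∧ 0 = 0
g2 = x1 ∧ g1 = 1 ∧ 0 = 0
g3 = g2 ∨ x4 = 0 ∨ 0 = 0
g4 = x3 ∨ g3 = 1 ∨ 0 = 1
So g4 = 1.

x2=0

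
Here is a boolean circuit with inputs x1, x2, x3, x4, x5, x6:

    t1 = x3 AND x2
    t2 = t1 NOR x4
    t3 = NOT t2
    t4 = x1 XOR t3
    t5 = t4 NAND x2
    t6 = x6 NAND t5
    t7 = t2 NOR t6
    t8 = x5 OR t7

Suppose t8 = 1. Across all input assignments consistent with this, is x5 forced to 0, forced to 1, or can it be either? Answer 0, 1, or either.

Both values of x5 occur among assignments with t8 = 1:
  x5=0: x1=0, x2=0, x3=0, x4=1, x5=0, x6=1
  x5=1: x1=0, x2=0, x3=0, x4=0, x5=1, x6=0

either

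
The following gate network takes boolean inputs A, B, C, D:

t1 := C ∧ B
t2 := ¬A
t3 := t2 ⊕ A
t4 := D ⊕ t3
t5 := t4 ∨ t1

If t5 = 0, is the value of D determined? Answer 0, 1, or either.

1

t5 = t4 ∨ t1 must be 0, so both t4 = 0 and t1 = 0.
t4 = D ⊕ t3 must be 0, so D and t3 are equal.
t1 = C ∧ B must be 0, so at least one of C, B is 0.
Every assignment with t5 = 0 has D = 1; there are 6 such assignment(s).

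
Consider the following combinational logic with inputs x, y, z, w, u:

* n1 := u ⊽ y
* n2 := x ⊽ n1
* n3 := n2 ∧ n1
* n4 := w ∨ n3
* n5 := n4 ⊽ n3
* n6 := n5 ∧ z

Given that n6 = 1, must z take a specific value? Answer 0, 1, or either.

1

n6 = n5 ∧ z must be 1, so both n5 = 1 and z = 1.
n5 = n4 ⊽ n3 must be 1, so both n4 = 0 and n3 = 0.
n4 = w ∨ n3 must be 0, so both w = 0 and n3 = 0.
Every assignment with n6 = 1 has z = 1; there are 8 such assignment(s).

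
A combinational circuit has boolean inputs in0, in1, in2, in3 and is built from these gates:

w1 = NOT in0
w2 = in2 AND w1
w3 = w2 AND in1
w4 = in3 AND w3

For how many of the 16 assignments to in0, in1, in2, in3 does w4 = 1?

1

w4 = in3 AND w3 must be 1, so both in3 = 1 and w3 = 1.
w3 = w2 AND in1 must be 1, so both w2 = 1 and in1 = 1.
Satisfying assignments:
  in0=0, in1=1, in2=1, in3=1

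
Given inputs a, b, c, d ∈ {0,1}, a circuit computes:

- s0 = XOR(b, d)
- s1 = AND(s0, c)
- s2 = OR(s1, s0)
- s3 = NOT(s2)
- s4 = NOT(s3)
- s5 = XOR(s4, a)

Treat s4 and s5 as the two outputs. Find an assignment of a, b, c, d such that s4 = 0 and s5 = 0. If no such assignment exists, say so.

Check with a=0 b=0 c=1 d=0:
s0 = XOR(b, d) = XOR(0, 0) = 0
s1 = AND(s0, c) = AND(0, 1) = 0
s2 = OR(s1, s0) = OR(0, 0) = 0
s3 = NOT(s2) = NOT 0 = 1
s4 = NOT(s3) = NOT 1 = 0
s5 = XOR(s4, a) = XOR(0, 0) = 0
So s4 = 0 and s5 = 0.

a=0 b=0 c=1 d=0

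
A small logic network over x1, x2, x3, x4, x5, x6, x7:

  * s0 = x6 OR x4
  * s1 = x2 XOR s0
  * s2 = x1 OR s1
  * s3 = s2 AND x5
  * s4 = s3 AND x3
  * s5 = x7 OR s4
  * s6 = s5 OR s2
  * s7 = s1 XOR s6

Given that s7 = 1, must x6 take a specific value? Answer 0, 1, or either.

either

Both values of x6 occur among assignments with s7 = 1:
  x6=0: x1=0, x2=0, x3=0, x4=0, x5=0, x6=0, x7=1
  x6=1: x1=0, x2=1, x3=0, x4=0, x5=0, x6=1, x7=1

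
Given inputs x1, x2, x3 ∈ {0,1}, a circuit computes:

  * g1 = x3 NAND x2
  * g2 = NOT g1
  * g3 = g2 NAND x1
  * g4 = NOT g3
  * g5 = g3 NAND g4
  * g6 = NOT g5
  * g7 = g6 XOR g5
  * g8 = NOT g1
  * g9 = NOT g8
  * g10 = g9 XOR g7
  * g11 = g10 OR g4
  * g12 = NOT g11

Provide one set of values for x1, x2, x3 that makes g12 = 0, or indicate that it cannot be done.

x1=0, x2=1, x3=1

g12 = NOT g11 must be 0, so g11 = 1.
g11 = g10 OR g4 must be 1, so at least one of g10, g4 is 1.
Check with x1=0, x2=1, x3=1:
g1 = x3 NAND x2 = 1 NAND 1 = 0
g2 = NOT g1 = NOT 0 = 1
g3 = g2 NAND x1 = 1 NAND 0 = 1
g4 = NOT g3 = NOT 1 = 0
g5 = g3 NAND g4 = 1 NAND 0 = 1
g6 = NOT g5 = NOT 1 = 0
g7 = g6 XOR g5 = 0 XOR 1 = 1
g8 = NOT g1 = NOT 0 = 1
g9 = NOT g8 = NOT 1 = 0
g10 = g9 XOR g7 = 0 XOR 1 = 1
g11 = g10 OR g4 = 1 OR 0 = 1
g12 = NOT g11 = NOT 1 = 0
So g12 = 0 as required.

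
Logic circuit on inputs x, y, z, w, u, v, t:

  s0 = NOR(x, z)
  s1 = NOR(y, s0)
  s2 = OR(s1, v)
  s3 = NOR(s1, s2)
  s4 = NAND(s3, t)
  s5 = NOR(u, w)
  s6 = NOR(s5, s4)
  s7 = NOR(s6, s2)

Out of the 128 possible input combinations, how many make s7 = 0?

s7 = NOR(s6, s2) must be 0, so at least one of s6, s2 is 1.
Enumerating the 128 input combinations, 103 give s7 = 0 and 25 give s7 = 1.

103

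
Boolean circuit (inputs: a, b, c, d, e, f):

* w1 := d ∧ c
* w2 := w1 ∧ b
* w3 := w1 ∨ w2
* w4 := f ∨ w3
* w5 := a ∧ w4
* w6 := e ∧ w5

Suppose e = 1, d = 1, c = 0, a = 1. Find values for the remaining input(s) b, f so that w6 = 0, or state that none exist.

b=1 f=0

w6 = e ∧ w5 must be 0, so at least one of e, w5 is 0.
Check with e = 1, d = 1, c = 0, a = 1 and b=1, f=0:
w1 = d ∧ c = 1 ∧ 0 = 0
w2 = w1 ∧ b = 0 ∧ 1 = 0
w3 = w1 ∨ w2 = 0 ∨ 0 = 0
w4 = f ∨ w3 = 0 ∨ 0 = 0
w5 = a ∧ w4 = 1 ∧ 0 = 0
w6 = e ∧ w5 = 1 ∧ 0 = 0
So w6 = 0.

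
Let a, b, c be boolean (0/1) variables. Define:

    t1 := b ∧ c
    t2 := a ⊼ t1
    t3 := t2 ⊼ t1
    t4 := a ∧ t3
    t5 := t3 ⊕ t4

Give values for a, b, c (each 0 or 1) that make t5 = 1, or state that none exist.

Check with a=0, b=0, c=1:
t1 = b ∧ c = 0 ∧ 1 = 0
t2 = a ⊼ t1 = 0 ⊼ 0 = 1
t3 = t2 ⊼ t1 = 1 ⊼ 0 = 1
t4 = a ∧ t3 = 0 ∧ 1 = 0
t5 = t3 ⊕ t4 = 1 ⊕ 0 = 1
So t5 = 1 as required.

a=0, b=0, c=1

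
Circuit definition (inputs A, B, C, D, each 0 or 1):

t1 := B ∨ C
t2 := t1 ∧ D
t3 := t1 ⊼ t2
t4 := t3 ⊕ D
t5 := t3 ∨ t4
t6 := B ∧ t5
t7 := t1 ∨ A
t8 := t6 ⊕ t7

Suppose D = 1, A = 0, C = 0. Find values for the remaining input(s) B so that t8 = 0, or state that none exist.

B=0

Check with D = 1, A = 0, C = 0 and B=0:
t1 = B ∨ C = 0 ∨ 0 = 0
t2 = t1 ∧ D = 0 ∧ 1 = 0
t3 = t1 ⊼ t2 = 0 ⊼ 0 = 1
t4 = t3 ⊕ D = 1 ⊕ 1 = 0
t5 = t3 ∨ t4 = 1 ∨ 0 = 1
t6 = B ∧ t5 = 0 ∧ 1 = 0
t7 = t1 ∨ A = 0 ∨ 0 = 0
t8 = t6 ⊕ t7 = 0 ⊕ 0 = 0
So t8 = 0.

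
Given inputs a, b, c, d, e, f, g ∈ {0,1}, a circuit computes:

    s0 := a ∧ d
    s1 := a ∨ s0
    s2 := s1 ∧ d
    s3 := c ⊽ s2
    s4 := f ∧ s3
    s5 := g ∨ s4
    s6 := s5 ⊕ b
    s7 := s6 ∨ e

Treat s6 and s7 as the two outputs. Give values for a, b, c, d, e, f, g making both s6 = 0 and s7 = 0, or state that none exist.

a=1 b=0 c=1 d=0 e=0 f=1 g=0

Check with a=1 b=0 c=1 d=0 e=0 f=1 g=0:
s0 = a ∧ d = 1 ∧ 0 = 0
s1 = a ∨ s0 = 1 ∨ 0 = 1
s2 = s1 ∧ d = 1 ∧ 0 = 0
s3 = c ⊽ s2 = 1 ⊽ 0 = 0
s4 = f ∧ s3 = 1 ∧ 0 = 0
s5 = g ∨ s4 = 0 ∨ 0 = 0
s6 = s5 ⊕ b = 0 ⊕ 0 = 0
s7 = s6 ∨ e = 0 ∨ 0 = 0
So s6 = 0 and s7 = 0.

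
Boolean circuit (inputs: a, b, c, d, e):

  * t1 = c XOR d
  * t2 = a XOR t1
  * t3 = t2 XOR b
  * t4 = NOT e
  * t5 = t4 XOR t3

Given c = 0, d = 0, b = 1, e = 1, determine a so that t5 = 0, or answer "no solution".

a=1

t5 = t4 XOR t3 must be 0, so t4 and t3 are equal.
Check with c = 0, d = 0, b = 1, e = 1 and a=1:
t1 = c XOR d = 0 XOR 0 = 0
t2 = a XOR t1 = 1 XOR 0 = 1
t3 = t2 XOR b = 1 XOR 1 = 0
t4 = NOT e = NOT 1 = 0
t5 = t4 XOR t3 = 0 XOR 0 = 0
So t5 = 0.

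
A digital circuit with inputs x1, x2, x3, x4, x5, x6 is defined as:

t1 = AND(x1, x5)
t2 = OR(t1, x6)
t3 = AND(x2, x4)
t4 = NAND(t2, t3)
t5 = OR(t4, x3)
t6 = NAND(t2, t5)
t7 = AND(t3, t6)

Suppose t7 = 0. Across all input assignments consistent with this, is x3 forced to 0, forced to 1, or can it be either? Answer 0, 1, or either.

either

Both values of x3 occur among assignments with t7 = 0:
  x3=0: x1=0, x2=0, x3=0, x4=0, x5=0, x6=0
  x3=1: x1=0, x2=0, x3=1, x4=0, x5=0, x6=0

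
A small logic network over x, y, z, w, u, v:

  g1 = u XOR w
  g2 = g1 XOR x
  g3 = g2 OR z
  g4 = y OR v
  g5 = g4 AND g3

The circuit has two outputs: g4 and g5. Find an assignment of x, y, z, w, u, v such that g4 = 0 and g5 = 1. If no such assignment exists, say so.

no solution exists

Across all 64 input combinations, none give both g4 = 0 and g5 = 1.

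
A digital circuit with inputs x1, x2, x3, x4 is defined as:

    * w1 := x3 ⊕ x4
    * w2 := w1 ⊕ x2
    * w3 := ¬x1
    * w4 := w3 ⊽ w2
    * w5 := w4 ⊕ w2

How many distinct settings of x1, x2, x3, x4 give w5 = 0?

w5 = w4 ⊕ w2 must be 0, so w4 and w2 are equal.
Enumerating the 16 input combinations, 4 give w5 = 0 and 12 give w5 = 1.

4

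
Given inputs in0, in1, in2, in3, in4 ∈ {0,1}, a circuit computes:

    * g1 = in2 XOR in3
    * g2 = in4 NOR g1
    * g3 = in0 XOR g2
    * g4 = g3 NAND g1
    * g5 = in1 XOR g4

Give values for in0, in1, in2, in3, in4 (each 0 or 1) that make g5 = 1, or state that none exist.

g5 = in1 XOR g4 must be 1, so in1 and g4 differ.
Check with in0=0, in1=0, in2=0, in3=1, in4=0:
g1 = in2 XOR in3 = 0 XOR 1 = 1
g2 = in4 NOR g1 = 0 NOR 1 = 0
g3 = in0 XOR g2 = 0 XOR 0 = 0
g4 = g3 NAND g1 = 0 NAND 1 = 1
g5 = in1 XOR g4 = 0 XOR 1 = 1
So g5 = 1 as required.

in0=0, in1=0, in2=0, in3=1, in4=0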